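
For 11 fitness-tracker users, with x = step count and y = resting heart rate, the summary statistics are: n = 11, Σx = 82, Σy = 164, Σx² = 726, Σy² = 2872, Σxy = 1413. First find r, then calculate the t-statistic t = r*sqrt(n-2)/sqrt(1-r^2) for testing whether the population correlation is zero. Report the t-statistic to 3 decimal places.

5.069

Numerator: nΣxy − (Σx)(Σy) = 11·1413 − (82)(164) = 2095
Denominator: √[(nΣx²−(Σx)²)(nΣy²−(Σy)²)]
  nΣx²−(Σx)² = 11·726 − 6724 = 1262;  nΣy²−(Σy)² = 11·2872 − 26896 = 4696
  √(1262·4696) = √5926352 = 2434.4100
r = 2095 / 2434.4100 = 0.8606
t = r·√(n−2)/√(1−r²) = 0.8606·√9 / √(1−0.740632) = 2.581800 / 0.509282 = 5.069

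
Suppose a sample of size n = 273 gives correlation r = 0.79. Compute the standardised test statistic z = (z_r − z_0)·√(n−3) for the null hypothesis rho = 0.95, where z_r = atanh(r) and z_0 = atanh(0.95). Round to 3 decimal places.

z_r = atanh(0.79) = 1.071432,  z_0 = atanh(0.95) = 1.831781
SE = 1/√(n−3) = 1/√270 = 0.060858
z = (z_r − z_0)/SE = (1.071432 − 1.831781) / 0.060858 = -0.760349 / 0.060858 = -12.494

-12.494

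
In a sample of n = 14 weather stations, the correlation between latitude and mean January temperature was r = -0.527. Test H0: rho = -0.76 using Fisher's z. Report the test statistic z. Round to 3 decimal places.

1.361

z_r = atanh(-0.527) = -0.585982,  z_0 = atanh(-0.76) = -0.996215
SE = 1/√(n−3) = 1/√11 = 0.301511
z = (z_r − z_0)/SE = (-0.585982 − (-0.996215)) / 0.301511 = 0.410233 / 0.301511 = 1.361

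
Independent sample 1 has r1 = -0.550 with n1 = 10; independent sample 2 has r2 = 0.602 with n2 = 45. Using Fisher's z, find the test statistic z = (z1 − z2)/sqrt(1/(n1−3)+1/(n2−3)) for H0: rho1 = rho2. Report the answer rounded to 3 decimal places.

z1 = atanh(-0.550) = -0.618381,  z2 = atanh(0.602) = 0.696278
SE = √(1/(n1−3) + 1/(n2−3)) = √(1/7 + 1/42) = √(0.1428571 + 0.0238095) = √0.1666666 = 0.408248
z = (z1 − z2)/SE = (-0.618381 − 0.696278) / 0.408248 = -1.314659 / 0.408248 = -3.220

-3.220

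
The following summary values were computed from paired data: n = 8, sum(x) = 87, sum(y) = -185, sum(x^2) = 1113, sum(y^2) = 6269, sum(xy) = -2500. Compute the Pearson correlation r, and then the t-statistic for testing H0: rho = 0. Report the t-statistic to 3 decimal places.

-3.901

Numerator: nΣxy − (Σx)(Σy) = 8·(-2500) − (87)(-185) = -3905
Denominator: √[(nΣx²−(Σx)²)(nΣy²−(Σy)²)]
  nΣx²−(Σx)² = 8·1113 − 7569 = 1335;  nΣy²−(Σy)² = 8·6269 − 34225 = 15927
  √(1335·15927) = √21262545 = 4611.1327
r = -3905 / 4611.1327 = -0.8469
t = r·√(n−2)/√(1−r²) = -0.8469·√6 / √(1−0.717240) = -2.074473 / 0.531752 = -3.901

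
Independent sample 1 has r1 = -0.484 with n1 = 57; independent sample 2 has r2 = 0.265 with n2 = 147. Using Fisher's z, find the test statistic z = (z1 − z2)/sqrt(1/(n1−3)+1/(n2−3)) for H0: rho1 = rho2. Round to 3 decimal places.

-5.011

Fisher z-transforms: z1 = atanh(-0.484) = -0.528195, z2 = atanh(0.265) = 0.271478; difference d = -0.799673
Var(d) = 1/54 + 1/144 = 0.0185185 + 0.0069444 = 0.0254629
z = d/√Var(d) = -0.799673 / √0.0254629 = -0.799673 / 0.159571 = -5.011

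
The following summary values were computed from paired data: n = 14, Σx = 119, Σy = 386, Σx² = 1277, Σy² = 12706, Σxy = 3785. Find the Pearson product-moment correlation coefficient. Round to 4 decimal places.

S_xy = nΣxy − ΣxΣy = 14·3785 − 119·386 = 52990 − 45934 = 7056
S_xx = nΣx² − (Σx)² = 14·1277 − 119² = 17878 − 14161 = 3717
S_yy = nΣy² − (Σy)² = 14·12706 − 386² = 177884 − 148996 = 28888
r = S_xy / √(S_xx·S_yy) = 7056 / √(3717·28888) = 7056 / √107376696 = 7056 / 10362.2727 = 0.6809

0.6809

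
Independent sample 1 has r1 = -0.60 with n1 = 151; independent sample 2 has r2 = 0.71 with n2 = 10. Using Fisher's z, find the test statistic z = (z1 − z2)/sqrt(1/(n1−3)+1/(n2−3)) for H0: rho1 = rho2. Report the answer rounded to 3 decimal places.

Fisher z-transforms: z1 = atanh(-0.60) = -0.693147, z2 = atanh(0.71) = 0.887184; difference d = -1.580331
Var(d) = 1/148 + 1/7 = 0.0067568 + 0.1428571 = 0.1496139
z = d/√Var(d) = -1.580331 / √0.1496139 = -1.580331 / 0.386800 = -4.086

-4.086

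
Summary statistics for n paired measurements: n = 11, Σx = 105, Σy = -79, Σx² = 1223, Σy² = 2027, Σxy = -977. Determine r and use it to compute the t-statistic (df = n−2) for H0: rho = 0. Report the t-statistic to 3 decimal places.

Numerator: nΣxy − (Σx)(Σy) = 11·(-977) − (105)(-79) = -2452
Denominator: √[(nΣx²−(Σx)²)(nΣy²−(Σy)²)]
  nΣx²−(Σx)² = 11·1223 − 11025 = 2428;  nΣy²−(Σy)² = 11·2027 − 6241 = 16056
  √(2428·16056) = √38983968 = 6243.7143
r = -2452 / 6243.7143 = -0.3927
t = r·√(n−2)/√(1−r²) = -0.3927·√9 / √(1−0.154213) = -1.178100 / 0.919667 = -1.281

-1.281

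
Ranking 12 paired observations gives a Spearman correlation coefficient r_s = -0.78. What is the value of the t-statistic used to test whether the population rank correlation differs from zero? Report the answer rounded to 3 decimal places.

1 − r_s² = 1 − 0.6084 = 0.3916;  √(1−r_s²) = 0.625780
√(n−2) = √10 = 3.162278
t = r_s·√(n−2)/√(1−r_s²) = -0.78 · 3.162278 / 0.625780 = -3.942

-3.942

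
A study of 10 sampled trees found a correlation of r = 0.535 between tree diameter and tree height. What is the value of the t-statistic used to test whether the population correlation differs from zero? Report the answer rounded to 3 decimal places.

1 − r² = 1 − 0.286225 = 0.713775;  √(1−r²) = 0.844852
√(n−2) = √8 = 2.828427
t = r·√(n−2)/√(1−r²) = 0.535 · 2.828427 / 0.844852 = 1.791

1.791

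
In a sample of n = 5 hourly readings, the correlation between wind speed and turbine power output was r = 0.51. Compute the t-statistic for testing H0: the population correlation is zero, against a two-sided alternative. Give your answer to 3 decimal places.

1.027

t = r·√(n−2) / √(1−r²) with r = 0.51, n = 5
  = 0.51·√3 / √(1 − 0.2601)
  = 0.51·1.732051 / 0.860174
  = 0.883346 / 0.860174 = 1.027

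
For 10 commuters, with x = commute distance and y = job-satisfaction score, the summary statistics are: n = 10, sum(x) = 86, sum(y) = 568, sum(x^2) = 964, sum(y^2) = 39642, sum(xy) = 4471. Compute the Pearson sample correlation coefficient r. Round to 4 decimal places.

-0.3216

Numerator: nΣxy − (Σx)(Σy) = 10·4471 − (86)(568) = -4138
Denominator: √[(nΣx²−(Σx)²)(nΣy²−(Σy)²)]
  nΣx²−(Σx)² = 10·964 − 7396 = 2244;  nΣy²−(Σy)² = 10·39642 − 322624 = 73796
  √(2244·73796) = √165598224 = 12868.4973
r = -4138 / 12868.4973 = -0.3216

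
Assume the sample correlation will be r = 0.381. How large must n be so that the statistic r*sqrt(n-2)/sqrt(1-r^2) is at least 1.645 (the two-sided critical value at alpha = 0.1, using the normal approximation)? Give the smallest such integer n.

Need r·√(n−2)/√(1−r²) ≥ 1.645
√(n−2) ≥ 1.645·√(1−0.145161) / 0.381 = 1.645·0.924575 / 0.381 = 3.9919
n−2 ≥ 15.9353  ⇒  n ≥ 17.9353
Smallest integer n = 18

18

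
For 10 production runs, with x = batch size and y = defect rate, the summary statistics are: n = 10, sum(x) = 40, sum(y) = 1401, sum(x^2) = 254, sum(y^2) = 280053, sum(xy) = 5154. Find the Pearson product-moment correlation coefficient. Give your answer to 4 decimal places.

S_xy = nΣxy − ΣxΣy = 10·5154 − 40·1401 = 51540 − 56040 = -4500
S_xx = nΣx² − (Σx)² = 10·254 − 40² = 2540 − 1600 = 940
S_yy = nΣy² − (Σy)² = 10·280053 − 1401² = 2800530 − 1962801 = 837729
r = S_xy / √(S_xx·S_yy) = -4500 / √(940·837729) = -4500 / √787465260 = -4500 / 28061.8114 = -0.1604

-0.1604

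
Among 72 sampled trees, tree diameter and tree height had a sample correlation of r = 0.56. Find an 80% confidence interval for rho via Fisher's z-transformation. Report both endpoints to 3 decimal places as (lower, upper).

(0.445, 0.657)

z_r = atanh(0.56) = 0.632833;  SE = 1/√(n−3) = 1/√69 = 0.120386
z-limits: 0.632833 ± 1.282·0.120386 = 0.632833 ± 0.154335 = [0.478498, 0.787168]
ρ-limits: (tanh 0.478498, tanh 0.787168) = (0.445, 0.657)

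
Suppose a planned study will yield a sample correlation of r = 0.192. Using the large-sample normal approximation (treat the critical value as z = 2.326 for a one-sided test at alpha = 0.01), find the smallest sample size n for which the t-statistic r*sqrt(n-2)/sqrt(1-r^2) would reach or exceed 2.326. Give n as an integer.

r√(n−2)/√(1−r²) ≥ 2.326  ⇔  n−2 ≥ (2.326)²·(1−r²)/r²
(1−r²)/r² = (1−0.036864)/0.036864 = 26.1267
n ≥ 2 + 5.410276·26.1267 = 2 + 141.3527 = 143.3527
⌈143.3527⌉ = 144

144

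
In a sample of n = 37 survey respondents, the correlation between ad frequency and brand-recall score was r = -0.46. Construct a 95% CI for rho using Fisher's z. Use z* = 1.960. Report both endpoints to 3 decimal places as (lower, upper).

Fisher z: z_r = atanh(r) = ½·ln((1+(-0.46))/(1−(-0.46))) = -0.497311
SE(z) = 1/√(n−3) = 1/√34 = 0.171499
95% ⇒ z* = 1.960; margin = 1.960·0.171499 = 0.336138
CI on z-scale: (-0.833449, -0.161173)
Back-transform: tanh(-0.833449) = -0.682324, tanh(-0.161173) = -0.159792

(-0.682, -0.160)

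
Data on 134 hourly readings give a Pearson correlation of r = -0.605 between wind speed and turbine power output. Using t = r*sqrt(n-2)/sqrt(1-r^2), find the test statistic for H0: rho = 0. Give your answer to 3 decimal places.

-8.730

1 − r² = 1 − 0.366025 = 0.633975;  √(1−r²) = 0.796225
√(n−2) = √132 = 11.489125
t = r·√(n−2)/√(1−r²) = -0.605 · 11.489125 / 0.796225 = -8.730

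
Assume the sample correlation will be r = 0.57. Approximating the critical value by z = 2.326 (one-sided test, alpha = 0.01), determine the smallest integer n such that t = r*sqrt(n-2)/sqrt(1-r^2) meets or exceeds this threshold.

r√(n−2)/√(1−r²) ≥ 2.326  ⇔  n−2 ≥ (2.326)²·(1−r²)/r²
(1−r²)/r² = (1−0.3249)/0.3249 = 2.0779
n ≥ 2 + 5.410276·2.0779 = 2 + 11.2420 = 13.2420
⌈13.2420⌉ = 14

14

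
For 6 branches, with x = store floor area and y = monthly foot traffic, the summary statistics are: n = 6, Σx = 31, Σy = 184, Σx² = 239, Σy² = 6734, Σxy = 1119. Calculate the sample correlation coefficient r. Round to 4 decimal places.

S_xy = nΣxy − ΣxΣy = 6·1119 − 31·184 = 6714 − 5704 = 1010
S_xx = nΣx² − (Σx)² = 6·239 − 31² = 1434 − 961 = 473
S_yy = nΣy² − (Σy)² = 6·6734 − 184² = 40404 − 33856 = 6548
r = S_xy / √(S_xx·S_yy) = 1010 / √(473·6548) = 1010 / √3097204 = 1010 / 1759.8875 = 0.5739

0.5739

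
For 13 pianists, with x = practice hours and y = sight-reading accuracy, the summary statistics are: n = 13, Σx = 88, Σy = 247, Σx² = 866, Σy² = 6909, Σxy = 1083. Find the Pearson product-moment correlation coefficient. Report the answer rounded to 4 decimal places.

S_xy = nΣxy − ΣxΣy = 13·1083 − 88·247 = 14079 − 21736 = -7657
S_xx = nΣx² − (Σx)² = 13·866 − 88² = 11258 − 7744 = 3514
S_yy = nΣy² − (Σy)² = 13·6909 − 247² = 89817 − 61009 = 28808
r = S_xy / √(S_xx·S_yy) = -7657 / √(3514·28808) = -7657 / √101231312 = -7657 / 10061.3772 = -0.7610

-0.7610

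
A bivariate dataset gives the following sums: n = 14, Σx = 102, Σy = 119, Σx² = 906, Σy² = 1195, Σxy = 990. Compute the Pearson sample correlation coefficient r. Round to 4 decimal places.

S_xy = nΣxy − ΣxΣy = 14·990 − 102·119 = 13860 − 12138 = 1722
S_xx = nΣx² − (Σx)² = 14·906 − 102² = 12684 − 10404 = 2280
S_yy = nΣy² − (Σy)² = 14·1195 − 119² = 16730 − 14161 = 2569
r = S_xy / √(S_xx·S_yy) = 1722 / √(2280·2569) = 1722 / √5857320 = 1722 / 2420.1901 = 0.7115

0.7115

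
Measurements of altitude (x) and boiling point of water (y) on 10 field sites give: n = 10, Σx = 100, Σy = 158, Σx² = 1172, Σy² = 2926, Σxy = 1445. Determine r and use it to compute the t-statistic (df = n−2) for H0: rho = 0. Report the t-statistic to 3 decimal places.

-1.618

S_xy = nΣxy − ΣxΣy = 10·1445 − 100·158 = 14450 − 15800 = -1350
S_xx = nΣx² − (Σx)² = 10·1172 − 100² = 11720 − 10000 = 1720
S_yy = nΣy² − (Σy)² = 10·2926 − 158² = 29260 − 24964 = 4296
r = S_xy / √(S_xx·S_yy) = -1350 / √(1720·4296) = -1350 / √7389120 = -1350 / 2718.2936 = -0.4966
t = r·√(n−2)/√(1−r²) = -0.4966·√8 / √(1−0.246612) = -1.404597 / 0.867979 = -1.618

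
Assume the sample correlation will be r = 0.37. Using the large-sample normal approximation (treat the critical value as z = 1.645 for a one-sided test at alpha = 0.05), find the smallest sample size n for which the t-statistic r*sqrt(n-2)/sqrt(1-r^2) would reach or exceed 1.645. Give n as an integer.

20

r√(n−2)/√(1−r²) ≥ 1.645  ⇔  n−2 ≥ (1.645)²·(1−r²)/r²
(1−r²)/r² = (1−0.1369)/0.1369 = 6.3046
n ≥ 2 + 2.706025·6.3046 = 2 + 17.0604 = 19.0604
⌈19.0604⌉ = 20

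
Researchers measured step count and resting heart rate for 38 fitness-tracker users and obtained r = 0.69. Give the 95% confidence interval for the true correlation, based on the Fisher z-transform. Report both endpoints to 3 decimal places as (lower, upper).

Fisher z: z_r = atanh(r) = ½·ln((1+0.69)/(1−0.69)) = 0.847956
SE(z) = 1/√(n−3) = 1/√35 = 0.169031
95% ⇒ z* = 1.960; margin = 1.960·0.169031 = 0.331301
CI on z-scale: (0.516655, 1.179257)
Back-transform: tanh(0.516655) = 0.475114, tanh(1.179257) = 0.827217

(0.475, 0.827)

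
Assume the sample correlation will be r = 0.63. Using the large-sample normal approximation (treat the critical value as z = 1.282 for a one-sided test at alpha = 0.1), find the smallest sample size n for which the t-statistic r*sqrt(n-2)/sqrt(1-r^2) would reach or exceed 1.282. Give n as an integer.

5

Need r·√(n−2)/√(1−r²) ≥ 1.282
√(n−2) ≥ 1.282·√(1−0.3969) / 0.63 = 1.282·0.776595 / 0.63 = 1.5803
n−2 ≥ 2.4973  ⇒  n ≥ 4.4973
Smallest integer n = 5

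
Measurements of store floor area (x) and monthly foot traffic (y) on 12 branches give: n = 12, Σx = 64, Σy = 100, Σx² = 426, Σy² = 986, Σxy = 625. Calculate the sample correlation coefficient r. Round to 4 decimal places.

S_xy = nΣxy − ΣxΣy = 12·625 − 64·100 = 7500 − 6400 = 1100
S_xx = nΣx² − (Σx)² = 12·426 − 64² = 5112 − 4096 = 1016
S_yy = nΣy² − (Σy)² = 12·986 − 100² = 11832 − 10000 = 1832
r = S_xy / √(S_xx·S_yy) = 1100 / √(1016·1832) = 1100 / √1861312 = 1100 / 1364.2991 = 0.8063

0.8063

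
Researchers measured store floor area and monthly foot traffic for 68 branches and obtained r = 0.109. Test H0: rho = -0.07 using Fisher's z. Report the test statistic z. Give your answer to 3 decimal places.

Fisher z: atanh(0.109) = 0.109435, atanh(-0.07) = -0.070115
z = (z_r − z_0)·√(n−3) = (0.109435 − (-0.070115))·√65 = 0.179550 · 8.062258 = 1.448

1.448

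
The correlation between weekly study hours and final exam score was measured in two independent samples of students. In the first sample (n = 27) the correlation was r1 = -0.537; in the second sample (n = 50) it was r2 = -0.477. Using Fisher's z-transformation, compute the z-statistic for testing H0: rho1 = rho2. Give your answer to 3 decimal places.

Fisher z-transforms: z1 = atanh(-0.537) = -0.599930, z2 = atanh(-0.477) = -0.519093; difference d = -0.080837
Var(d) = 1/24 + 1/47 = 0.0416667 + 0.0212766 = 0.0629433
z = d/√Var(d) = -0.080837 / √0.0629433 = -0.080837 / 0.250885 = -0.322

-0.322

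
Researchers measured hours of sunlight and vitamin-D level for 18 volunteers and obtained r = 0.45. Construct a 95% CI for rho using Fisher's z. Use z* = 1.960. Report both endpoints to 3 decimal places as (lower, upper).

z_r = atanh(0.45) = 0.484700;  SE = 1/√(n−3) = 1/√15 = 0.258199
z-limits: 0.484700 ± 1.960·0.258199 = 0.484700 ± 0.506070 = [-0.021370, 0.990770]
ρ-limits: (tanh -0.021370, tanh 0.990770) = (-0.021, 0.758)

(-0.021, 0.758)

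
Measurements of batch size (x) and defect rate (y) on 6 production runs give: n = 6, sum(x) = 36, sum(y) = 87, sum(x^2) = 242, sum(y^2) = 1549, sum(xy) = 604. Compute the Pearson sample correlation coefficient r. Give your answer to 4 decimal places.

0.9484

Numerator: nΣxy − (Σx)(Σy) = 6·604 − (36)(87) = 492
Denominator: √[(nΣx²−(Σx)²)(nΣy²−(Σy)²)]
  nΣx²−(Σx)² = 6·242 − 1296 = 156;  nΣy²−(Σy)² = 6·1549 − 7569 = 1725
  √(156·1725) = √269100 = 518.7485
r = 492 / 518.7485 = 0.9484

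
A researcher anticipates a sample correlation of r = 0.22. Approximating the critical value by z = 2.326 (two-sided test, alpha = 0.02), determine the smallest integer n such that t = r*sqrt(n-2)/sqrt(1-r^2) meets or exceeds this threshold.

109

Need r·√(n−2)/√(1−r²) ≥ 2.326
√(n−2) ≥ 2.326·√(1−0.0484) / 0.22 = 2.326·0.975500 / 0.22 = 10.3137
n−2 ≥ 106.3724  ⇒  n ≥ 108.3724
Smallest integer n = 109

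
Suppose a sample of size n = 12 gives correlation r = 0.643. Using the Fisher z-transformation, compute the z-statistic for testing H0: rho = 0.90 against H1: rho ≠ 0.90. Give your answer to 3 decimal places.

z_r = atanh(0.643) = 0.763272,  z_0 = atanh(0.90) = 1.472219
SE = 1/√(n−3) = 1/√9 = 0.333333
z = (z_r − z_0)/SE = (0.763272 − 1.472219) / 0.333333 = -0.708947 / 0.333333 = -2.127

-2.127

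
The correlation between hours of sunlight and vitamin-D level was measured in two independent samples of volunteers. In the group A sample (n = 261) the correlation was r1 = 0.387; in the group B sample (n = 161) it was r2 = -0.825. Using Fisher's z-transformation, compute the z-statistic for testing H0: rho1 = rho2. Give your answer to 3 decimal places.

Fisher z-transforms: z1 = atanh(0.387) = 0.408267, z2 = atanh(-0.825) = -1.172275; difference d = 1.580542
Var(d) = 1/258 + 1/158 = 0.0038760 + 0.0063291 = 0.0102051
z = d/√Var(d) = 1.580542 / √0.0102051 = 1.580542 / 0.101020 = 15.646

15.646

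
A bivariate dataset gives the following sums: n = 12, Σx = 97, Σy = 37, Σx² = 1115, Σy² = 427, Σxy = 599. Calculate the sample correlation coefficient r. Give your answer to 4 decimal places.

Numerator: nΣxy − (Σx)(Σy) = 12·599 − (97)(37) = 3599
Denominator: √[(nΣx²−(Σx)²)(nΣy²−(Σy)²)]
  nΣx²−(Σx)² = 12·1115 − 9409 = 3971;  nΣy²−(Σy)² = 12·427 − 1369 = 3755
  √(3971·3755) = √14911105 = 3861.4900
r = 3599 / 3861.4900 = 0.9320

0.9320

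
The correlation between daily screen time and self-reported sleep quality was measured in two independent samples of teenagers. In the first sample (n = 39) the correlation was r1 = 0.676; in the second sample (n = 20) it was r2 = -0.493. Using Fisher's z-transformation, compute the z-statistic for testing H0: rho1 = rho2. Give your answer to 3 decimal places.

Fisher z-transforms: z1 = atanh(0.676) = 0.821711, z2 = atanh(-0.493) = -0.540016; difference d = 1.361727
Var(d) = 1/36 + 1/17 = 0.0277778 + 0.0588235 = 0.0866013
z = d/√Var(d) = 1.361727 / √0.0866013 = 1.361727 / 0.294281 = 4.627

4.627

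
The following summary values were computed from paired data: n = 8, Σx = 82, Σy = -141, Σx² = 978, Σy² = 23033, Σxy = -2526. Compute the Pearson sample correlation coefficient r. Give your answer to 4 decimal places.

Numerator: nΣxy − (Σx)(Σy) = 8·(-2526) − (82)(-141) = -8646
Denominator: √[(nΣx²−(Σx)²)(nΣy²−(Σy)²)]
  nΣx²−(Σx)² = 8·978 − 6724 = 1100;  nΣy²−(Σy)² = 8·23033 − 19881 = 164383
  √(1100·164383) = √180821300 = 13446.9811
r = -8646 / 13446.9811 = -0.6430

-0.6430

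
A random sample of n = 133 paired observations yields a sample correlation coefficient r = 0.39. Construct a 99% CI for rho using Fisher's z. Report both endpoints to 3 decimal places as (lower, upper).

Fisher z: z_r = atanh(r) = ½·ln((1+0.39)/(1−0.39)) = 0.411800
SE(z) = 1/√(n−3) = 1/√130 = 0.087706
99% ⇒ z* = 2.576; margin = 2.576·0.087706 = 0.225931
CI on z-scale: (0.185869, 0.637731)
Back-transform: tanh(0.185869) = 0.183758, tanh(0.637731) = 0.563353

(0.184, 0.563)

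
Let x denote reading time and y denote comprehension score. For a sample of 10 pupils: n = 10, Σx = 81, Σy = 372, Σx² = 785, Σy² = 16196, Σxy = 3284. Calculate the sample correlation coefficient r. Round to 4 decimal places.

0.4912

Numerator: nΣxy − (Σx)(Σy) = 10·3284 − (81)(372) = 2708
Denominator: √[(nΣx²−(Σx)²)(nΣy²−(Σy)²)]
  nΣx²−(Σx)² = 10·785 − 6561 = 1289;  nΣy²−(Σy)² = 10·16196 − 138384 = 23576
  √(1289·23576) = √30389464 = 5512.6640
r = 2708 / 5512.6640 = 0.4912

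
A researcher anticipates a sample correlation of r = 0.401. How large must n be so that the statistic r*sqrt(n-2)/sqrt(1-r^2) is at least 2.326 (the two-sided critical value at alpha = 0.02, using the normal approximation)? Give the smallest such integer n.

r√(n−2)/√(1−r²) ≥ 2.326  ⇔  n−2 ≥ (2.326)²·(1−r²)/r²
(1−r²)/r² = (1−0.160801)/0.160801 = 5.2189
n ≥ 2 + 5.410276·5.2189 = 2 + 28.2357 = 30.2357
⌈30.2357⌉ = 31

31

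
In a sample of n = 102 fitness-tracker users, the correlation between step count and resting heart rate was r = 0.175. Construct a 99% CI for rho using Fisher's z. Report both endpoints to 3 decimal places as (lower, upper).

(-0.082, 0.410)

z_r = atanh(0.175) = 0.176820;  SE = 1/√(n−3) = 1/√99 = 0.100504
z-limits: 0.176820 ± 2.576·0.100504 = 0.176820 ± 0.258898 = [-0.082078, 0.435718]
ρ-limits: (tanh -0.082078, tanh 0.435718) = (-0.082, 0.410)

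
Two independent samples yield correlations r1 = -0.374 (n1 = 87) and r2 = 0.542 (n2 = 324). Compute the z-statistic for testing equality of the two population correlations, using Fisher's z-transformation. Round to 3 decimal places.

-8.160

z1 = atanh(-0.374) = -0.393066,  z2 = atanh(0.542) = 0.606983
SE = √(1/(n1−3) + 1/(n2−3)) = √(1/84 + 1/321) = √(0.0119048 + 0.0031153) = √0.0150201 = 0.122557
z = (z1 − z2)/SE = (-0.393066 − 0.606983) / 0.122557 = -1.000049 / 0.122557 = -8.160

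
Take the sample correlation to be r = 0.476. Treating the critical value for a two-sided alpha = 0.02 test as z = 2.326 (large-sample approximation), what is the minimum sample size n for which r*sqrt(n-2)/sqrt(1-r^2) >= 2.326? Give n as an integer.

21

r√(n−2)/√(1−r²) ≥ 2.326  ⇔  n−2 ≥ (2.326)²·(1−r²)/r²
(1−r²)/r² = (1−0.226576)/0.226576 = 3.4135
n ≥ 2 + 5.410276·3.4135 = 2 + 18.4680 = 20.4680
⌈20.4680⌉ = 21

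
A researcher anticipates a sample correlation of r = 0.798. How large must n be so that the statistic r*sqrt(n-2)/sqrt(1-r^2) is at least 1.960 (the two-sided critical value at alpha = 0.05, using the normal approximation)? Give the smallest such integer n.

r√(n−2)/√(1−r²) ≥ 1.960  ⇔  n−2 ≥ (1.960)²·(1−r²)/r²
(1−r²)/r² = (1−0.636804)/0.636804 = 0.5703
n ≥ 2 + 3.8416·0.5703 = 2 + 2.1909 = 4.1909
⌈4.1909⌉ = 5

5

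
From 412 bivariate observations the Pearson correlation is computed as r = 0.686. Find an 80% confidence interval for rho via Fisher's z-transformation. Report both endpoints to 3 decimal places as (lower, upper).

(0.651, 0.718)

Fisher z: z_r = atanh(r) = ½·ln((1+0.686)/(1−0.686)) = 0.840361
SE(z) = 1/√(n−3) = 1/√409 = 0.049447
80% ⇒ z* = 1.282; margin = 1.282·0.049447 = 0.063391
CI on z-scale: (0.776970, 0.903752)
Back-transform: tanh(0.776970) = 0.650964, tanh(0.903752) = 0.718120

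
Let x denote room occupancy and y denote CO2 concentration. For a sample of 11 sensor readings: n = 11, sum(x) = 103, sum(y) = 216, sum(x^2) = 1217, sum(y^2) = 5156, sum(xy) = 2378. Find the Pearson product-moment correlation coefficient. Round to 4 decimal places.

S_xy = nΣxy − ΣxΣy = 11·2378 − 103·216 = 26158 − 22248 = 3910
S_xx = nΣx² − (Σx)² = 11·1217 − 103² = 13387 − 10609 = 2778
S_yy = nΣy² − (Σy)² = 11·5156 − 216² = 56716 − 46656 = 10060
r = S_xy / √(S_xx·S_yy) = 3910 / √(2778·10060) = 3910 / √27946680 = 3910 / 5286.4620 = 0.7396

0.7396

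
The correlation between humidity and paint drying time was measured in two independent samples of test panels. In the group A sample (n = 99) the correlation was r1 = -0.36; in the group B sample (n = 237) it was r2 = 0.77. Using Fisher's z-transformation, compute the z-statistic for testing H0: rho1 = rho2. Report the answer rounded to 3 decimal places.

z1 = atanh(-0.36) = -0.376886,  z2 = atanh(0.77) = 1.020328
SE = √(1/(n1−3) + 1/(n2−3)) = √(1/96 + 1/234) = √(0.0104167 + 0.0042735) = √0.0146902 = 0.121203
z = (z1 − z2)/SE = (-0.376886 − 1.020328) / 0.121203 = -1.397214 / 0.121203 = -11.528

-11.528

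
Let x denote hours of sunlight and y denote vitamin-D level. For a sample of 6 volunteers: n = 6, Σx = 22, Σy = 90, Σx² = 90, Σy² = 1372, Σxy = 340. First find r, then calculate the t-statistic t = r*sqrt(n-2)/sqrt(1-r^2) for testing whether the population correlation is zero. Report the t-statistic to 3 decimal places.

1.949

S_xy = nΣxy − ΣxΣy = 6·340 − 22·90 = 2040 − 1980 = 60
S_xx = nΣx² − (Σx)² = 6·90 − 22² = 540 − 484 = 56
S_yy = nΣy² − (Σy)² = 6·1372 − 90² = 8232 − 8100 = 132
r = S_xy / √(S_xx·S_yy) = 60 / √(56·132) = 60 / √7392 = 60 / 85.9767 = 0.6979
t = r·√(n−2)/√(1−r²) = 0.6979·√4 / √(1−0.487064) = 1.395800 / 0.716196 = 1.949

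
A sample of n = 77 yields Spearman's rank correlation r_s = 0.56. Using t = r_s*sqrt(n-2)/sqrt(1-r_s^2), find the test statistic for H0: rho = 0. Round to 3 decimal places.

5.854

t = r_s·√(n−2) / √(1−r_s²) with r_s = 0.56, n = 77
  = 0.56·√75 / √(1 − 0.3136)
  = 0.56·8.660254 / 0.828493
  = 4.849742 / 0.828493 = 5.854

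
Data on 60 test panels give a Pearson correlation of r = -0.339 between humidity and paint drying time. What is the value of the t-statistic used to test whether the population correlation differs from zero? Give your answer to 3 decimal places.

-2.744

1 − r² = 1 − 0.114921 = 0.885079;  √(1−r²) = 0.940786
√(n−2) = √58 = 7.615773
t = r·√(n−2)/√(1−r²) = -0.339 · 7.615773 / 0.940786 = -2.744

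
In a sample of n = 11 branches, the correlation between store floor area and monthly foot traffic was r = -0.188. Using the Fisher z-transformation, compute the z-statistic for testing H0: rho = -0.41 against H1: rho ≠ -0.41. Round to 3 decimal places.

Fisher z: atanh(-0.188) = -0.190263, atanh(-0.41) = -0.435611
z = (z_r − z_0)·√(n−3) = (-0.190263 − (-0.435611))·√8 = 0.245348 · 2.828427 = 0.694

0.694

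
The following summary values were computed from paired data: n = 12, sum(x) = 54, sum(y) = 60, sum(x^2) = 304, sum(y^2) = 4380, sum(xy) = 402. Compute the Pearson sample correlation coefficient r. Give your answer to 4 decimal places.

0.2646

S_xy = nΣxy − ΣxΣy = 12·402 − 54·60 = 4824 − 3240 = 1584
S_xx = nΣx² − (Σx)² = 12·304 − 54² = 3648 − 2916 = 732
S_yy = nΣy² − (Σy)² = 12·4380 − 60² = 52560 − 3600 = 48960
r = S_xy / √(S_xx·S_yy) = 1584 / √(732·48960) = 1584 / √35838720 = 1584 / 5986.5449 = 0.2646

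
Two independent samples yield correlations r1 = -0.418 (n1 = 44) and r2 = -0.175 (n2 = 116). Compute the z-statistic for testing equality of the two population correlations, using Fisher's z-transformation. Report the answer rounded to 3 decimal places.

-1.472

z1 = atanh(-0.418) = -0.445266,  z2 = atanh(-0.175) = -0.176820
SE = √(1/(n1−3) + 1/(n2−3)) = √(1/41 + 1/113) = √(0.0243902 + 0.0088496) = √0.0332398 = 0.182318
z = (z1 − z2)/SE = (-0.445266 − (-0.176820)) / 0.182318 = -0.268446 / 0.182318 = -1.472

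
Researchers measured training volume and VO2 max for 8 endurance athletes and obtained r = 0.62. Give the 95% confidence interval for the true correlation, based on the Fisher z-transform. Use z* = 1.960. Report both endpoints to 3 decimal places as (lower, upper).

(-0.150, 0.922)

z_r = atanh(0.62) = 0.725005;  SE = 1/√(n−3) = 1/√5 = 0.447214
z-limits: 0.725005 ± 1.960·0.447214 = 0.725005 ± 0.876539 = [-0.151534, 1.601544]
ρ-limits: (tanh -0.151534, tanh 1.601544) = (-0.150, 0.922)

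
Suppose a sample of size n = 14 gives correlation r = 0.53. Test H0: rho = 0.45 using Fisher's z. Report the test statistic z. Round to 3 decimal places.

Fisher z: atanh(0.53) = 0.590145, atanh(0.45) = 0.484700
z = (z_r − z_0)·√(n−3) = (0.590145 − 0.484700)·√11 = 0.105445 · 3.316625 = 0.350

0.350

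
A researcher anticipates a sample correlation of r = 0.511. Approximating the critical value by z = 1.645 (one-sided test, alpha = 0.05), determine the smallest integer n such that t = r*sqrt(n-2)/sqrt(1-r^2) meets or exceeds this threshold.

10

Need r·√(n−2)/√(1−r²) ≥ 1.645
√(n−2) ≥ 1.645·√(1−0.261121) / 0.511 = 1.645·0.859581 / 0.511 = 2.7671
n−2 ≥ 7.6568  ⇒  n ≥ 9.6568
Smallest integer n = 10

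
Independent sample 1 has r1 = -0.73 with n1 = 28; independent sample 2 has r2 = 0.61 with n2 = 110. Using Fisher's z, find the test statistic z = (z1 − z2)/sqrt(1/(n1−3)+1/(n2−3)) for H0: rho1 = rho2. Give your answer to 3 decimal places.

z1 = atanh(-0.73) = -0.928727,  z2 = atanh(0.61) = 0.708921
SE = √(1/(n1−3) + 1/(n2−3)) = √(1/25 + 1/107) = √(0.0400000 + 0.0093458) = √0.0493458 = 0.222139
z = (z1 − z2)/SE = (-0.928727 − 0.708921) / 0.222139 = -1.637648 / 0.222139 = -7.372

-7.372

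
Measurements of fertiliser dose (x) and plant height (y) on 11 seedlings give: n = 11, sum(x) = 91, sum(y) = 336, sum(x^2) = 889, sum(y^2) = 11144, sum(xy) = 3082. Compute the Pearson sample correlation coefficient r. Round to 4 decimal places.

S_xy = nΣxy − ΣxΣy = 11·3082 − 91·336 = 33902 − 30576 = 3326
S_xx = nΣx² − (Σx)² = 11·889 − 91² = 9779 − 8281 = 1498
S_yy = nΣy² − (Σy)² = 11·11144 − 336² = 122584 − 112896 = 9688
r = S_xy / √(S_xx·S_yy) = 3326 / √(1498·9688) = 3326 / √14512624 = 3326 / 3809.5438 = 0.8731

0.8731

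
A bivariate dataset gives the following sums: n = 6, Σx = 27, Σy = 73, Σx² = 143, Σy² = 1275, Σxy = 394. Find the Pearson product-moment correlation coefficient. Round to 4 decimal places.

S_xy = nΣxy − ΣxΣy = 6·394 − 27·73 = 2364 − 1971 = 393
S_xx = nΣx² − (Σx)² = 6·143 − 27² = 858 − 729 = 129
S_yy = nΣy² − (Σy)² = 6·1275 − 73² = 7650 − 5329 = 2321
r = S_xy / √(S_xx·S_yy) = 393 / √(129·2321) = 393 / √299409 = 393 / 547.1828 = 0.7182

0.7182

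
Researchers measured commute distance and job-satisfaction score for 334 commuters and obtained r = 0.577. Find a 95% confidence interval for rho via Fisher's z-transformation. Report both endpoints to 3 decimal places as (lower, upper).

z_r = atanh(0.577) = 0.657954;  SE = 1/√(n−3) = 1/√331 = 0.054965
z-limits: 0.657954 ± 1.960·0.054965 = 0.657954 ± 0.107731 = [0.550223, 0.765685]
ρ-limits: (tanh 0.550223, tanh 0.765685) = (0.501, 0.644)

(0.501, 0.644)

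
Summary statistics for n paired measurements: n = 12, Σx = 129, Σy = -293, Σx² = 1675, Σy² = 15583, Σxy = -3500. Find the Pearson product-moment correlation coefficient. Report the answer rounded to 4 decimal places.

Numerator: nΣxy − (Σx)(Σy) = 12·(-3500) − (129)(-293) = -4203
Denominator: √[(nΣx²−(Σx)²)(nΣy²−(Σy)²)]
  nΣx²−(Σx)² = 12·1675 − 16641 = 3459;  nΣy²−(Σy)² = 12·15583 − 85849 = 101147
  √(3459·101147) = √349867473 = 18704.7447
r = -4203 / 18704.7447 = -0.2247

-0.2247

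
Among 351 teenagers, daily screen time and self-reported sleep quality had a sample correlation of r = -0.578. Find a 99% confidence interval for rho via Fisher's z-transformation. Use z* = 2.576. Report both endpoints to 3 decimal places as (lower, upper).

Fisher z: z_r = atanh(r) = ½·ln((1+(-0.578))/(1−(-0.578))) = -0.659454
SE(z) = 1/√(n−3) = 1/√348 = 0.053606
99% ⇒ z* = 2.576; margin = 2.576·0.053606 = 0.138089
CI on z-scale: (-0.797543, -0.521365)
Back-transform: tanh(-0.797543) = -0.662661, tanh(-0.521365) = -0.478753

(-0.663, -0.479)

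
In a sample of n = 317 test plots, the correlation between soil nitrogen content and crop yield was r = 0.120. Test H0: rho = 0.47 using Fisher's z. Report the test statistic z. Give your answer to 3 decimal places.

-6.902

Fisher z: atanh(0.120) = 0.120581, atanh(0.47) = 0.510070
z = (z_r − z_0)·√(n−3) = (0.120581 − 0.510070)·√314 = -0.389489 · 17.720045 = -6.902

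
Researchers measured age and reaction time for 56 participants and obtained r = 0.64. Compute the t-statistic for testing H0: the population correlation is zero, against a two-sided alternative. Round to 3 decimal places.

6.121

1 − r² = 1 − 0.4096 = 0.5904;  √(1−r²) = 0.768375
√(n−2) = √54 = 7.348469
t = r·√(n−2)/√(1−r²) = 0.64 · 7.348469 / 0.768375 = 6.121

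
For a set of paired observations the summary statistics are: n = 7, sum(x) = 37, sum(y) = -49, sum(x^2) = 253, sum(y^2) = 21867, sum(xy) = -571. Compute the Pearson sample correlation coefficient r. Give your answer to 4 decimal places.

-0.2806

S_xy = nΣxy − ΣxΣy = 7·(-571) − 37·(-49) = -3997 − (-1813) = -2184
S_xx = nΣx² − (Σx)² = 7·253 − 37² = 1771 − 1369 = 402
S_yy = nΣy² − (Σy)² = 7·21867 − (-49)² = 153069 − 2401 = 150668
r = S_xy / √(S_xx·S_yy) = -2184 / √(402·150668) = -2184 / √60568536 = -2184 / 7782.5790 = -0.2806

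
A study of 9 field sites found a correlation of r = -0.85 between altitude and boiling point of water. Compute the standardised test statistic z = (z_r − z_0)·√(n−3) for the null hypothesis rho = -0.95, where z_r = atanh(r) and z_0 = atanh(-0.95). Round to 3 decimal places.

z_r = atanh(-0.85) = -1.256153,  z_0 = atanh(-0.95) = -1.831781
SE = 1/√(n−3) = 1/√6 = 0.408248
z = (z_r − z_0)/SE = (-1.256153 − (-1.831781)) / 0.408248 = 0.575628 / 0.408248 = 1.410

1.410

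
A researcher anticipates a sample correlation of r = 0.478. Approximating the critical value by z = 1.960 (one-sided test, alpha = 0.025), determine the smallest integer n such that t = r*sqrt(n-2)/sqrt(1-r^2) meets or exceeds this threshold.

Need r·√(n−2)/√(1−r²) ≥ 1.960
√(n−2) ≥ 1.960·√(1−0.228484) / 0.478 = 1.960·0.878360 / 0.478 = 3.6016
n−2 ≥ 12.9715  ⇒  n ≥ 14.9715
Smallest integer n = 15

15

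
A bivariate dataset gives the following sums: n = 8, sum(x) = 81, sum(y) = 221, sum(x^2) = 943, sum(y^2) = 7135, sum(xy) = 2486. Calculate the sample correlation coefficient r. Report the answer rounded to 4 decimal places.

0.6982

S_xy = nΣxy − ΣxΣy = 8·2486 − 81·221 = 19888 − 17901 = 1987
S_xx = nΣx² − (Σx)² = 8·943 − 81² = 7544 − 6561 = 983
S_yy = nΣy² − (Σy)² = 8·7135 − 221² = 57080 − 48841 = 8239
r = S_xy / √(S_xx·S_yy) = 1987 / √(983·8239) = 1987 / √8098937 = 1987 / 2845.8631 = 0.6982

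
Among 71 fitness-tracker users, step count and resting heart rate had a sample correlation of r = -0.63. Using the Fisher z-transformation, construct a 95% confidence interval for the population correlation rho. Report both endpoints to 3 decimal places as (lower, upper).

z_r = atanh(-0.63) = -0.741416;  SE = 1/√(n−3) = 1/√68 = 0.121268
z-limits: -0.741416 ± 1.960·0.121268 = -0.741416 ± 0.237685 = [-0.979101, -0.503731]
ρ-limits: (tanh -0.979101, tanh -0.503731) = (-0.753, -0.465)

(-0.753, -0.465)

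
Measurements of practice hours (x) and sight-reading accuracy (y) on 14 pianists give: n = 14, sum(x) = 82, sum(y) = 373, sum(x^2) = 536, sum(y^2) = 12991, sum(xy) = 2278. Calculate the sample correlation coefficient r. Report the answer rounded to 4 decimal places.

S_xy = nΣxy − ΣxΣy = 14·2278 − 82·373 = 31892 − 30586 = 1306
S_xx = nΣx² − (Σx)² = 14·536 − 82² = 7504 − 6724 = 780
S_yy = nΣy² − (Σy)² = 14·12991 − 373² = 181874 − 139129 = 42745
r = S_xy / √(S_xx·S_yy) = 1306 / √(780·42745) = 1306 / √33341100 = 1306 / 5774.1753 = 0.2262

0.2262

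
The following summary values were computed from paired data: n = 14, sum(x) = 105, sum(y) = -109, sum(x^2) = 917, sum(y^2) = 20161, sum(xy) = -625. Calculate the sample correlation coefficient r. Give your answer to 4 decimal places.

S_xy = nΣxy − ΣxΣy = 14·(-625) − 105·(-109) = -8750 − (-11445) = 2695
S_xx = nΣx² − (Σx)² = 14·917 − 105² = 12838 − 11025 = 1813
S_yy = nΣy² − (Σy)² = 14·20161 − (-109)² = 282254 − 11881 = 270373
r = S_xy / √(S_xx·S_yy) = 2695 / √(1813·270373) = 2695 / √490186249 = 2695 / 22140.1502 = 0.1217

0.1217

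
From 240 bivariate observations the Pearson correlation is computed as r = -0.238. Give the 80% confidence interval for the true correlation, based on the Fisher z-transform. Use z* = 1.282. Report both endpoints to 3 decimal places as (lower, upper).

Fisher z: z_r = atanh(r) = ½·ln((1+(-0.238))/(1−(-0.238))) = -0.242653
SE(z) = 1/√(n−3) = 1/√237 = 0.064957
80% ⇒ z* = 1.282; margin = 1.282·0.064957 = 0.083275
CI on z-scale: (-0.325928, -0.159378)
Back-transform: tanh(-0.325928) = -0.314857, tanh(-0.159378) = -0.158042

(-0.315, -0.158)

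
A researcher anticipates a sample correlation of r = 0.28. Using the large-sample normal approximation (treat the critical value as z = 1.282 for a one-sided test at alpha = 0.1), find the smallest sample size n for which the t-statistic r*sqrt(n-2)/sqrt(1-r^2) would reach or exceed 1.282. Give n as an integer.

r√(n−2)/√(1−r²) ≥ 1.282  ⇔  n−2 ≥ (1.282)²·(1−r²)/r²
(1−r²)/r² = (1−0.0784)/0.0784 = 11.7551
n ≥ 2 + 1.643524·11.7551 = 2 + 19.3198 = 21.3198
⌈21.3198⌉ = 22

22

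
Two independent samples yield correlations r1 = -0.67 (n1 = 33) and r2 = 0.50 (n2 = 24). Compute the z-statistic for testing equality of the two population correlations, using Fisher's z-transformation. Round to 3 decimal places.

z1 = atanh(-0.67) = -0.810743,  z2 = atanh(0.50) = 0.549306
SE = √(1/(n1−3) + 1/(n2−3)) = √(1/30 + 1/21) = √(0.0333333 + 0.0476190) = √0.0809523 = 0.284521
z = (z1 − z2)/SE = (-0.810743 − 0.549306) / 0.284521 = -1.360049 / 0.284521 = -4.780

-4.780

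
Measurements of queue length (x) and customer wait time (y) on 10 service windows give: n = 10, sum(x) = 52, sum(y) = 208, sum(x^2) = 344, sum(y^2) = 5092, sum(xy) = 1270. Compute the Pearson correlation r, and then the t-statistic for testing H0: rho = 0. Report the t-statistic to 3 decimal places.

Numerator: nΣxy − (Σx)(Σy) = 10·1270 − (52)(208) = 1884
Denominator: √[(nΣx²−(Σx)²)(nΣy²−(Σy)²)]
  nΣx²−(Σx)² = 10·344 − 2704 = 736;  nΣy²−(Σy)² = 10·5092 − 43264 = 7656
  √(736·7656) = √5634816 = 2373.7767
r = 1884 / 2373.7767 = 0.7937
t = r·√(n−2)/√(1−r²) = 0.7937·√8 / √(1−0.629960) = 2.244923 / 0.608309 = 3.690

3.690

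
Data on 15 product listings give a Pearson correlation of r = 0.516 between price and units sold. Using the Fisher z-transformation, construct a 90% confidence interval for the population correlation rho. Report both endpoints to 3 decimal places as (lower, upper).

z_r = atanh(0.516) = 0.570873;  SE = 1/√(n−3) = 1/√12 = 0.288675
z-limits: 0.570873 ± 1.645·0.288675 = 0.570873 ± 0.474870 = [0.096003, 1.045743]
ρ-limits: (tanh 0.096003, tanh 1.045743) = (0.096, 0.780)

(0.096, 0.780)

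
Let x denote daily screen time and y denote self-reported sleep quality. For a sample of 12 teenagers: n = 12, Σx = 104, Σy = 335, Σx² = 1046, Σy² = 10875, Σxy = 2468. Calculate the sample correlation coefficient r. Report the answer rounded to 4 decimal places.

S_xy = nΣxy − ΣxΣy = 12·2468 − 104·335 = 29616 − 34840 = -5224
S_xx = nΣx² − (Σx)² = 12·1046 − 104² = 12552 − 10816 = 1736
S_yy = nΣy² − (Σy)² = 12·10875 − 335² = 130500 − 112225 = 18275
r = S_xy / √(S_xx·S_yy) = -5224 / √(1736·18275) = -5224 / √31725400 = -5224 / 5632.5305 = -0.9275

-0.9275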